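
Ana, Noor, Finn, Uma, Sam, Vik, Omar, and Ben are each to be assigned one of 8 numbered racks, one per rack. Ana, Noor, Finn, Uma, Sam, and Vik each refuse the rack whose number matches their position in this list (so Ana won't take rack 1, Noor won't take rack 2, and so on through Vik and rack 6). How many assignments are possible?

Let Aᵢ (for 1 ≤ i ≤ 6) be the placements that put person i in their forbidden rack. Any j of these fix j positions, leaving (8−j)! ways to fill the rest, and there are C(6,j) ways to pick which j.
By inclusion–exclusion, the number of valid placements is Σ_{j=0}^{6} (−1)^j C(6,j)·(8−j)!.
Computing: 40320 − 30240 + 10800 − 2400 + 360 − 36 + 2 = 18806.

18806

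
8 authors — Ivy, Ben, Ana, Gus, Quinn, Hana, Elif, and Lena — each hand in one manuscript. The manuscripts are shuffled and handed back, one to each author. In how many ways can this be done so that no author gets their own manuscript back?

This is the derangement count D_8: permutations of 8 items with no fixed point.
By inclusion–exclusion this is Σ_{j=0}^{8} (−1)^j C(8,j)·(8−j)!.
Computing: 40320 − 40320 + 20160 − 6720 + 1680 − 336 + 56 − 8 + 1 = 14833.

14833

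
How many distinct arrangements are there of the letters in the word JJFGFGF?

210

Letter multiplicities in JJFGFGF: F×3, G×2, J×2.
So there are 7! / (3!·2!·2!) = 210 distinguishable arrangements.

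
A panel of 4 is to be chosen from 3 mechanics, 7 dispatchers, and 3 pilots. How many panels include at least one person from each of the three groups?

315

Total 4-person selections from all 13: C(13,4) = 715.
Subtract selections that omit an entire group: no mechanics → C(10,4) = 210; no dispatchers → C(6,4) = 15; no pilots → C(10,4) = 210.
Add back selections omitting two groups (i.e. drawn from a single group): C(3,4) + C(7,4) + C(3,4) = 35.
By inclusion–exclusion: 715 − 435 + 35 = 315.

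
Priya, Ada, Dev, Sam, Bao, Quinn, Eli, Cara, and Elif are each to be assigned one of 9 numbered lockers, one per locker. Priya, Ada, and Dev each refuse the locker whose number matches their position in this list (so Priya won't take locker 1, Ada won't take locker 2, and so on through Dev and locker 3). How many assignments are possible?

256320

Let Aᵢ (for i ∈ {1, 2, 3}) be the placements that put person i in their forbidden locker. Any j of these fix j positions, leaving (9−j)! ways to fill the rest, and there are C(3,j) ways to pick which j.
By inclusion–exclusion, the number of valid placements is Σ_{j=0}^{3} (−1)^j C(3,j)·(9−j)!.
Computing: 362880 − 120960 + 15120 − 720 = 256320.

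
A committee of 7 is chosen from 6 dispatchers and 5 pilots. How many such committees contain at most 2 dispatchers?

Split by how many dispatchers are chosen (0 through 2).
Sum: C(6,0)·C(5,7) + C(6,1)·C(5,6) + C(6,2)·C(5,5) = 0 + 0 + 15 = 15.

15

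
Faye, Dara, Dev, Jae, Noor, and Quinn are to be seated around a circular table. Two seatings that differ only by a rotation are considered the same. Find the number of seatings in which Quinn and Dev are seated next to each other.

Treat {Quinn, Dev} as one unit (2 internal orders) and seat the resulting 5 units around the table: (4)! circular arrangements.
So 2 × (4)! = 2 × 24 = 48.

48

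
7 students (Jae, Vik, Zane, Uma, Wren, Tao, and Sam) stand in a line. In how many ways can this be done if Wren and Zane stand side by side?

Place the 5 others and the Wren-Zane pair as 6 objects in a line; the pair has 2 internal arrangements.
That gives 2 × 6! = 2 × 720 = 1440.

1440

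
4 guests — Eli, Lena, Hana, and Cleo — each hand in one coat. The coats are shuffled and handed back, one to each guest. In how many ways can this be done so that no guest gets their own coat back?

9

This is the derangement count D_4: permutations of 4 items with no fixed point.
By inclusion–exclusion this is Σ_{j=0}^{4} (−1)^j C(4,j)·(4−j)!.
Computing: 24 − 24 + 12 − 4 + 1 = 9.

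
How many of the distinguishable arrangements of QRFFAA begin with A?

60

Fix A in the first position and arrange the remaining 5 letters.
Those 5 letters have F appearing twice, giving (5)!/(2!) = 60.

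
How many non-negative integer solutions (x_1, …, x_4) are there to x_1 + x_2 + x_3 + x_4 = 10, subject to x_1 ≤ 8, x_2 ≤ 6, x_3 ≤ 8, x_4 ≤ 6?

By stars and bars, unrestricted non-negative solutions to x_1+…+x_4 = 10 number C(10+3,3) = 286.
Subtract solutions that violate a single cap (substitute x_i' = x_i − (cap_i+1)): x_1 ≥ 9 gives C(4,3) = 4; x_2 ≥ 7 gives C(6,3) = 20; x_3 ≥ 9 gives C(4,3) = 4; x_4 ≥ 7 gives C(6,3) = 20. Together 48.
No two caps can be exceeded simultaneously, so the pair terms are all 0.
By inclusion–exclusion the count is 286 − 48 + 0 = 238.

238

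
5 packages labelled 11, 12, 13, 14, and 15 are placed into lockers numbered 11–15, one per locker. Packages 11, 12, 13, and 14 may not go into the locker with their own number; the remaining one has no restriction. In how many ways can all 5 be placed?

Let Aᵢ (for 11 ≤ i ≤ 14) be the placements that put package i in its forbidden locker. Any j of these fix j positions, leaving (5−j)! ways to fill the rest, and there are C(4,j) ways to pick which j.
By inclusion–exclusion, the number of valid placements is Σ_{j=0}^{4} (−1)^j C(4,j)·(5−j)!.
Computing: 120 − 96 + 36 − 8 + 1 = 53.

53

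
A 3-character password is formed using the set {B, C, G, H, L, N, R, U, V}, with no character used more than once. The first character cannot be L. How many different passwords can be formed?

448

The first character has 9−1 = 8 choices (anything except L).
The remaining 2 characters are filled from the other 8 symbols without repetition: 8 × 7 = 56.
Total: 8 × 56 = 448.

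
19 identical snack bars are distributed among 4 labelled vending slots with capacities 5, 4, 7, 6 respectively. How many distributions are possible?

Without the upper bounds there are C(22,3) = 1540 ways to split 19 among 4 vending slots.
Subtract solutions that violate a single cap (substitute x_i' = x_i − (cap_i+1)): x_1 ≥ 6 gives C(16,3) = 560; x_2 ≥ 5 gives C(17,3) = 680; x_3 ≥ 8 gives C(14,3) = 364; x_4 ≥ 7 gives C(15,3) = 455. Together 2059.
Add back pairs where two caps are both exceeded: 165 + 56 + 84 + 84 + 120 + 35 = 544.
Subtract triples: 1 + 4 + 0 + 0 = 5.
By inclusion–exclusion the count is 1540 − 2059 + 544 − 5 = 20.

20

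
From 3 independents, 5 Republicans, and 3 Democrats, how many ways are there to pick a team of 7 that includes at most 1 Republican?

5

Split by how many Republicans are chosen (0 through 1).
Sum: C(5,0)·C(6,7) + C(5,1)·C(6,6) = 0 + 5 = 5.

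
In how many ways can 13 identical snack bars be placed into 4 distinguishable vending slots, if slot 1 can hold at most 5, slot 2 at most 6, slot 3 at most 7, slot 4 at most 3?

By stars and bars, unrestricted non-negative solutions to x_1+…+x_4 = 13 number C(13+3,3) = 560.
Subtract solutions that violate a single cap (substitute x_i' = x_i − (cap_i+1)): x_1 ≥ 6 gives C(10,3) = 120; x_2 ≥ 7 gives C(9,3) = 84; x_3 ≥ 8 gives C(8,3) = 56; x_4 ≥ 4 gives C(12,3) = 220. Together 480.
Add back pairs where two caps are both exceeded: 1 + 0 + 20 + 0 + 10 + 4 = 35.
By inclusion–exclusion the count is 560 − 480 + 35 = 115.

115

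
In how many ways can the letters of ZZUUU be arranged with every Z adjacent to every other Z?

4

Treat the 2 copies of Z as a single block. The multiset to arrange is then {ZZ, U, U, U}, 4 items in all.
That gives (4)!/(3!) = 4 arrangements.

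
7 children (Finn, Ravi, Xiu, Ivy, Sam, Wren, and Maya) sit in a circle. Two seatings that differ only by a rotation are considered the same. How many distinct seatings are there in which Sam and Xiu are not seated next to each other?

All circular seatings of 7 people number (6)! = 720.
Those with Sam next to Xiu: fuse the pair into one unit and seat 6 units around a circle — 2·(5)! = 240.
Subtracting, 720 − 240 = 480.

480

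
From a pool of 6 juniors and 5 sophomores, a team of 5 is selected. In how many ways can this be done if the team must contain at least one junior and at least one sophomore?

Unrestricted: C(11,5) = 462 ways to pick any 5 of the 11.
Subtract selections that omit an entire group: no juniors → C(5,5) = 1; no sophomores → C(6,5) = 6.
Both groups omitted at once is impossible, so 462 − 7 = 455.

455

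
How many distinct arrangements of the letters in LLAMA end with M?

6

With the last slot taken by M, it remains to arrange the other 4 letters (LLAA).
Those 4 letters have A appearing twice and L appearing twice, giving (4)!/(2!·2!) = 6.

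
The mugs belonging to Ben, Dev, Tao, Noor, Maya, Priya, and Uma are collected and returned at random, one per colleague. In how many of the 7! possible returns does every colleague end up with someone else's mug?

Let Aᵢ be the assignments in which colleague i gets their own mug. We want the size of the complement of A₁∪…∪A_7.
By inclusion–exclusion this is Σ_{j=0}^{7} (−1)^j C(7,j)·(7−j)!.
Computing: 5040 − 5040 + 2520 − 840 + 210 − 42 + 7 − 1 = 1854.

1854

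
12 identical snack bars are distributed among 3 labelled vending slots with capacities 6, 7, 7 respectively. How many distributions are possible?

40

Without the upper bounds there are C(14,2) = 91 ways to split 12 among 3 vending slots.
Subtract solutions that violate a single cap (substitute x_i' = x_i − (cap_i+1)): x_1 ≥ 7 gives C(7,2) = 21; x_2 ≥ 8 gives C(6,2) = 15; x_3 ≥ 8 gives C(6,2) = 15. Together 51.
No two caps can be exceeded simultaneously, so the pair terms are all 0.
By inclusion–exclusion the count is 91 − 51 + 0 = 40.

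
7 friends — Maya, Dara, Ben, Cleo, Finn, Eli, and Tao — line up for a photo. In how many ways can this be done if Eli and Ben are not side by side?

3600

There are 7! = 5040 arrangements in all. If Eli and Ben are adjacent, merging them into one block gives 2·(6)! = 1440 arrangements.
Complementary counting: 5040 − 1440 = 3600.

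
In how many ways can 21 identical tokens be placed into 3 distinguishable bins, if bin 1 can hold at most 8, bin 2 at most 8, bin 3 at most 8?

10

Ignoring the caps, the number of non-negative solutions to x_1+…+x_3 = 21 is C(23,2) = 253.
Subtract solutions that violate a single cap (substitute x_i' = x_i − (cap_i+1)): x_1 ≥ 9 gives C(14,2) = 91; x_2 ≥ 9 gives C(14,2) = 91; x_3 ≥ 9 gives C(14,2) = 91. Together 273.
Add back pairs where two caps are both exceeded: 10 + 10 + 10 = 30.
By inclusion–exclusion the count is 253 − 273 + 30 = 10.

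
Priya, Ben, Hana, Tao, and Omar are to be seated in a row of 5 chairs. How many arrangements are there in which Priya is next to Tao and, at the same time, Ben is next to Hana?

24

Treat {Priya,Tao} as one block (2 orders) and {Ben,Hana} as another (2 orders).
That leaves 3 units to arrange: 2 × 2 × 3! = 4 × 6 = 24.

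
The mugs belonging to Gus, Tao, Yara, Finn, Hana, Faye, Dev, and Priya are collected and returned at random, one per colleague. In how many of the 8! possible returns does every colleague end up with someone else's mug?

Count assignments avoiding every fixed point. For any j of the 8 colleagues fixed to their own mug, the other 8−j can be arranged in (8−j)! ways.
By inclusion–exclusion this is Σ_{j=0}^{8} (−1)^j C(8,j)·(8−j)!.
Computing: 40320 − 40320 + 20160 − 6720 + 1680 − 336 + 56 − 8 + 1 = 14833.

14833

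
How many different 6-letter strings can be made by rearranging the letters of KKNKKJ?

KKNKKJ has 6 letters with K appearing 4 times.
The number of distinct arrangements is 6!/(4!) = 720/24 = 30.

30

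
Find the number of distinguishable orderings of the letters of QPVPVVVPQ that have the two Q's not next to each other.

Total arrangements of QPVPVVVPQ: 9!/(4!·3!·2!) = 1260.
If the two Q's are adjacent, glue them into one block, leaving 8 items to arrange: (8)!/(4!·3!) = 280 ways.
Hence 1260 − 280 = 980.

980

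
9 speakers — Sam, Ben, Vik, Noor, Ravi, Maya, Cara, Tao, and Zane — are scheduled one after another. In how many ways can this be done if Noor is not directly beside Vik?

Of the 9! = 362880 arrangements, those with Noor and Vik adjacent number 2 × 8! = 80640 (treat the pair as a block with 2 internal orders).
So 362880 − 80640 = 282240 arrangements keep them apart.

282240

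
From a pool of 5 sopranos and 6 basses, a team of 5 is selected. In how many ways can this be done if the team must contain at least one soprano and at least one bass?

455

Total 5-person selections from all 11: C(11,5) = 462.
Subtract selections that omit an entire group: no sopranos → C(6,5) = 6; no basses → C(5,5) = 1.
Both groups omitted at once is impossible, so 462 − 7 = 455.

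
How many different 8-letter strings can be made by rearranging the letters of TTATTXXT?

TTATTXXT has 8 letters with T appearing 5 times and X appearing twice.
Dividing 8! = 40320 by 5!·2! = 240 for the repeated letters gives 168.

168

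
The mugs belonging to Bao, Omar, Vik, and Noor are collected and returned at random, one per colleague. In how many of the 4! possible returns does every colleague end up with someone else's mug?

9

This is the derangement count D_4: permutations of 4 items with no fixed point.
By inclusion–exclusion this is Σ_{j=0}^{4} (−1)^j C(4,j)·(4−j)!.
Computing: 24 − 24 + 12 − 4 + 1 = 9.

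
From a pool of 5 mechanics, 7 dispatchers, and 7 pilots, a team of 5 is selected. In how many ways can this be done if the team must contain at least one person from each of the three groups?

Total 5-person selections from all 19: C(19,5) = 11628.
Selections missing a whole group: no mechanics → C(14,5) = 2002; no dispatchers → C(12,5) = 792; no pilots → C(12,5) = 792.
Add back selections omitting two groups (i.e. drawn from a single group): C(5,5) + C(7,5) + C(7,5) = 43.
By inclusion–exclusion: 11628 − 3586 + 43 = 8085.

8085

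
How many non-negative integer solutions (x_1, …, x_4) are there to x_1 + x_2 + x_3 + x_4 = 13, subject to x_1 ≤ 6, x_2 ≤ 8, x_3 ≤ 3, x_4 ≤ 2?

54

Ignoring the caps, the number of non-negative solutions to x_1+…+x_4 = 13 is C(16,3) = 560.
Subtract solutions that violate a single cap (substitute x_i' = x_i − (cap_i+1)): x_1 ≥ 7 gives C(9,3) = 84; x_2 ≥ 9 gives C(7,3) = 35; x_3 ≥ 4 gives C(12,3) = 220; x_4 ≥ 3 gives C(13,3) = 286. Together 625.
Add back pairs where two caps are both exceeded: 0 + 10 + 20 + 1 + 4 + 84 = 119.
By inclusion–exclusion the count is 560 − 625 + 119 = 54.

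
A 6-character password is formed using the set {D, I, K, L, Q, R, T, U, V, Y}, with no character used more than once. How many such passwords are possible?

This is a permutation of 6 out of 10: P(10,6) = 10!/4!.
That product is 10 × 9 × 8 × 7 × 6 × 5 = 151200.

151200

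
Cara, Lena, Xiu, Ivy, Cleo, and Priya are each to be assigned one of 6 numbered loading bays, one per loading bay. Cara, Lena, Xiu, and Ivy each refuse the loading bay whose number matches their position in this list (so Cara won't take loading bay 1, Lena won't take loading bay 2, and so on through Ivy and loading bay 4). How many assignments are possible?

Let Aᵢ (for 1 ≤ i ≤ 4) be the placements that put person i in their forbidden loading bay. Any j of these fix j positions, leaving (6−j)! ways to fill the rest, and there are C(4,j) ways to pick which j.
By inclusion–exclusion, the number of valid placements is Σ_{j=0}^{4} (−1)^j C(4,j)·(6−j)!.
Computing: 720 − 480 + 144 − 24 + 2 = 362.

362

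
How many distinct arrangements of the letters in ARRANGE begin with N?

Fix N in the first position and arrange the remaining 6 letters.
Those 6 letters have A appearing twice and R appearing twice, giving (6)!/(2!·2!) = 180.

180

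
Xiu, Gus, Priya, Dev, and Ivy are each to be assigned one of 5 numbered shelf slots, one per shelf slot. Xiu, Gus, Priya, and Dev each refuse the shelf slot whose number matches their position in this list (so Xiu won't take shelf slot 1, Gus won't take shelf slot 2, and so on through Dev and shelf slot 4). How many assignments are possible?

Let Aᵢ (for 1 ≤ i ≤ 4) be the placements that put person i in their forbidden shelf slot. Any j of these fix j positions, leaving (5−j)! ways to fill the rest, and there are C(4,j) ways to pick which j.
By inclusion–exclusion, the number of valid placements is Σ_{j=0}^{4} (−1)^j C(4,j)·(5−j)!.
Computing: 120 − 96 + 36 − 8 + 1 = 53.

53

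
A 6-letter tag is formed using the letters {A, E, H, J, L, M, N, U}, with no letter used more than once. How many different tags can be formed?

Choose and order 6 of the 8 symbols: the first letter has 8 options, the next 7, and so on down to 3.
8 × 7 × 6 × 5 × 4 × 3 = 20160.

20160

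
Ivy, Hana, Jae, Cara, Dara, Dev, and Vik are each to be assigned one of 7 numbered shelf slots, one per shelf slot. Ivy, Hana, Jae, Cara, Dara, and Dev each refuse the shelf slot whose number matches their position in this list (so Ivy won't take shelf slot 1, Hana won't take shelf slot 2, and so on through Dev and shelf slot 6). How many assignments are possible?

Let Aᵢ (for 1 ≤ i ≤ 6) be the placements that put person i in their forbidden shelf slot. Any j of these fix j positions, leaving (7−j)! ways to fill the rest, and there are C(6,j) ways to pick which j.
By inclusion–exclusion, the number of valid placements is Σ_{j=0}^{6} (−1)^j C(6,j)·(7−j)!.
Computing: 5040 − 4320 + 1800 − 480 + 90 − 12 + 1 = 2119.

2119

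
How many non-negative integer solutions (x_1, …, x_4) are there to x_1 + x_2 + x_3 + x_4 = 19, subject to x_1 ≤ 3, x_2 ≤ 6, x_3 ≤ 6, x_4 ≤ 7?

Without the upper bounds there are C(22,3) = 1540 ways to split 19 among 4 variables.
Subtract solutions that violate a single cap (substitute x_i' = x_i − (cap_i+1)): x_1 ≥ 4 gives C(18,3) = 816; x_2 ≥ 7 gives C(15,3) = 455; x_3 ≥ 7 gives C(15,3) = 455; x_4 ≥ 8 gives C(14,3) = 364. Together 2090.
Add back pairs where two caps are both exceeded: 165 + 165 + 120 + 56 + 35 + 35 = 576.
Subtract triples: 4 + 1 + 1 + 0 = 6.
By inclusion–exclusion the count is 1540 − 2090 + 576 − 6 = 20.

20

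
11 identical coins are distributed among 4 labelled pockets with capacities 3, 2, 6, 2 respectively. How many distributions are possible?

By stars and bars, unrestricted non-negative solutions to x_1+…+x_4 = 11 number C(11+3,3) = 364.
Subtract solutions that violate a single cap (substitute x_i' = x_i − (cap_i+1)): x_1 ≥ 4 gives C(10,3) = 120; x_2 ≥ 3 gives C(11,3) = 165; x_3 ≥ 7 gives C(7,3) = 35; x_4 ≥ 3 gives C(11,3) = 165. Together 485.
Add back pairs where two caps are both exceeded: 35 + 1 + 35 + 4 + 56 + 4 = 135.
Subtract triples: 0 + 4 + 0 + 0 = 4.
By inclusion–exclusion the count is 364 − 485 + 135 − 4 = 10.

10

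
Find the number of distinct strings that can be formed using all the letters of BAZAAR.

The 6 letters of BAZAAR have repeats: A appearing 3 times.
The number of distinct arrangements is 6!/(3!) = 720/6 = 120.

120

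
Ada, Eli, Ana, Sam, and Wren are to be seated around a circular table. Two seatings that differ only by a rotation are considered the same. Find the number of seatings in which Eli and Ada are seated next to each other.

Glue Eli and Ada into a block (2 internal orders). Seating 4 units around a circle gives (3)! arrangements.
So 2 × (3)! = 2 × 6 = 12.

12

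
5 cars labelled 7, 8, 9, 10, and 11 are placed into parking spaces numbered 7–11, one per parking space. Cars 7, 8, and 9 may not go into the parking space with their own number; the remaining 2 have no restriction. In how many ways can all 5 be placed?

64

Let Aᵢ (for i ∈ {7, 8, 9}) be the placements that put car i in its forbidden parking space. Any j of these fix j positions, leaving (5−j)! ways to fill the rest, and there are C(3,j) ways to pick which j.
By inclusion–exclusion, the number of valid placements is Σ_{j=0}^{3} (−1)^j C(3,j)·(5−j)!.
Computing: 120 − 72 + 18 − 2 = 64.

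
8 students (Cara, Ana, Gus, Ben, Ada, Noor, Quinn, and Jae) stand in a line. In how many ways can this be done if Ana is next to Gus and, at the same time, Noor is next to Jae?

2880

Treat {Ana,Gus} as one block (2 orders) and {Noor,Jae} as another (2 orders).
That leaves 6 units to arrange: 2 × 2 × 6! = 4 × 720 = 2880.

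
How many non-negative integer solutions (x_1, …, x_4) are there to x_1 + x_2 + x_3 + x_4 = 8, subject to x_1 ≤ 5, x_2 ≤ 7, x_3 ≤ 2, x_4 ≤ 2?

Without the upper bounds there are C(11,3) = 165 ways to split 8 among 4 variables.
Subtract solutions that violate a single cap (substitute x_i' = x_i − (cap_i+1)): x_1 ≥ 6 gives C(5,3) = 10; x_2 ≥ 8 gives C(3,3) = 1; x_3 ≥ 3 gives C(8,3) = 56; x_4 ≥ 3 gives C(8,3) = 56. Together 123.
Add back pairs where two caps are both exceeded: 0 + 0 + 0 + 0 + 0 + 10 = 10.
By inclusion–exclusion the count is 165 − 123 + 10 = 52.

52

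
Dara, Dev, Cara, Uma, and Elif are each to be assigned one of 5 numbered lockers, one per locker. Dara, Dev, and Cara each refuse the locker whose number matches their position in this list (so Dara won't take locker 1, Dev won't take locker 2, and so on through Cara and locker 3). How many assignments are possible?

64

Let Aᵢ (for i ∈ {1, 2, 3}) be the placements that put person i in their forbidden locker. Any j of these fix j positions, leaving (5−j)! ways to fill the rest, and there are C(3,j) ways to pick which j.
By inclusion–exclusion, the number of valid placements is Σ_{j=0}^{3} (−1)^j C(3,j)·(5−j)!.
Computing: 120 − 72 + 18 − 2 = 64.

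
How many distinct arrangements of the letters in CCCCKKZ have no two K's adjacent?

Total arrangements of CCCCKKZ: 7!/(4!·2!) = 105.
If the two K's are adjacent, glue them into one block, leaving 6 items to arrange: (6)!/(4!) = 30 ways.
Subtracting, 105 − 30 = 75 arrangements keep the K's apart.

75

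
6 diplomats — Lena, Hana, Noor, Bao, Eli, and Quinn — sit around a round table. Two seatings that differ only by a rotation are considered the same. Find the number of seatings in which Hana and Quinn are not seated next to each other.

72

Without the restriction there are (5)! = 120 seatings.
Those with Hana next to Quinn: fuse the pair into one unit and seat 5 units around a circle — 2·(4)! = 48.
Subtracting, 120 − 48 = 72.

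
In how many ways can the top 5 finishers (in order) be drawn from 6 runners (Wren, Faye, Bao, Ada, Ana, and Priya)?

This is an ordered selection of 5 from 6: P(6,5).
That gives 6 × 5 × 4 × 3 × 2 = 720.

720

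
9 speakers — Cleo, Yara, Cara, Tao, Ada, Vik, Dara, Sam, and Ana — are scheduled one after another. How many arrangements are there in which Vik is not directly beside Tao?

282240

There are 9! = 362880 arrangements in all. If Vik and Tao are adjacent, merging them into one block gives 2·(8)! = 80640 arrangements.
Complementary counting: 362880 − 80640 = 282240.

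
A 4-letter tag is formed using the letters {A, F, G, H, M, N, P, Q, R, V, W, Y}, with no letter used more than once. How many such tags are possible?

Choose and order 4 of the 12 symbols: the first letter has 12 options, the next 11, then 10, 9.
That product is 12 × 11 × 10 × 9 = 11880.

11880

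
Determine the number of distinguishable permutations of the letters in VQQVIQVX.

1120

VQQVIQVX has 8 letters with Q appearing 3 times and V appearing 3 times.
Dividing 8! = 40320 by 3!·3! = 36 for the repeated letters gives 1120.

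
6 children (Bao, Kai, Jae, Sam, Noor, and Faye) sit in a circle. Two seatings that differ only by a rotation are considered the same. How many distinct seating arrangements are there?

Around a circle, 6 distinct people have 6!/6 = (5)! = 120 rotationally distinct seatings.

120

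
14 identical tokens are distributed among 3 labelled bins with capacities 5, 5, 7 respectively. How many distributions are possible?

10

Without the upper bounds there are C(16,2) = 120 ways to split 14 among 3 bins.
Subtract solutions that violate a single cap (substitute x_i' = x_i − (cap_i+1)): x_1 ≥ 6 gives C(10,2) = 45; x_2 ≥ 6 gives C(10,2) = 45; x_3 ≥ 8 gives C(8,2) = 28. Together 118.
Add back pairs where two caps are both exceeded: 6 + 1 + 1 = 8.
By inclusion–exclusion the count is 120 − 118 + 8 = 10.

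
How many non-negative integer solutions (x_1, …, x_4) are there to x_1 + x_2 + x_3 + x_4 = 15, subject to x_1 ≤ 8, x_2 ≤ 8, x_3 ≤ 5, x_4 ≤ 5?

Ignoring the caps, the number of non-negative solutions to x_1+…+x_4 = 15 is C(18,3) = 816.
Subtract solutions that violate a single cap (substitute x_i' = x_i − (cap_i+1)): x_1 ≥ 9 gives C(9,3) = 84; x_2 ≥ 9 gives C(9,3) = 84; x_3 ≥ 6 gives C(12,3) = 220; x_4 ≥ 6 gives C(12,3) = 220. Together 608.
Add back pairs where two caps are both exceeded: 0 + 1 + 1 + 1 + 1 + 20 = 24.
By inclusion–exclusion the count is 816 − 608 + 24 = 232.

232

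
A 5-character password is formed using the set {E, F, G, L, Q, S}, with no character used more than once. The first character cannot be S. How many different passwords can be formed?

600

The first character has 6−1 = 5 choices (anything except S).
The remaining 4 characters are filled from the other 5 symbols without repetition: 5 × 4 × 3 × 2 = 120.
Total: 5 × 120 = 600.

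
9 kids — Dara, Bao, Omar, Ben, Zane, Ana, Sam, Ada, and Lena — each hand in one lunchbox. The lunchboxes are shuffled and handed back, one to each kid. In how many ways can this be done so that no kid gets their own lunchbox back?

This is the derangement count D_9: permutations of 9 items with no fixed point.
By inclusion–exclusion this is Σ_{j=0}^{9} (−1)^j C(9,j)·(9−j)!.
Computing: 362880 − 362880 + 181440 − 60480 + 15120 − 3024 + 504 − 72 + 9 − 1 = 133496.

133496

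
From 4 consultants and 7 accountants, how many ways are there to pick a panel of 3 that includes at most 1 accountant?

Split by how many accountants are chosen (0 through 1).
Sum: C(7,0)·C(4,3) + C(7,1)·C(4,2) = 4 + 42 = 46.

46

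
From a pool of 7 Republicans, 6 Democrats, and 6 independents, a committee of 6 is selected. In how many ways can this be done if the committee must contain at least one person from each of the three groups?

22785

Total 6-person selections from all 19: C(19,6) = 27132.
Selections missing a whole group: no Republicans → C(12,6) = 924; no Democrats → C(13,6) = 1716; no independents → C(13,6) = 1716.
Add back selections omitting two groups (i.e. drawn from a single group): C(7,6) + C(6,6) + C(6,6) = 9.
By inclusion–exclusion: 27132 − 4356 + 9 = 22785.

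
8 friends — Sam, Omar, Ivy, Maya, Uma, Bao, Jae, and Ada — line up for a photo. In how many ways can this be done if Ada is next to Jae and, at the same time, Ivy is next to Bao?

Treat {Ada,Jae} as one block (2 orders) and {Ivy,Bao} as another (2 orders).
That leaves 6 units to arrange: 2 × 2 × 6! = 4 × 720 = 2880.

2880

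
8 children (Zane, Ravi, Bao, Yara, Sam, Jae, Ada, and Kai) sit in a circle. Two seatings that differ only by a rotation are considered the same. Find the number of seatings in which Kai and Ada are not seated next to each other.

All circular seatings of 8 people number (7)! = 5040.
Seatings with Kai beside Ada: treat them as a block with 2 internal orders, giving 2 × (6)! = 1440.
Subtracting, 5040 − 1440 = 3600.

3600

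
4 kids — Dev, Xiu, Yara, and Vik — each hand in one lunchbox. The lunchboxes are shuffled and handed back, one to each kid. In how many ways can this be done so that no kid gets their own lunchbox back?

Let Aᵢ be the assignments in which kid i gets their own lunchbox. We want the size of the complement of A₁∪…∪A_4.
By inclusion–exclusion this is Σ_{j=0}^{4} (−1)^j C(4,j)·(4−j)!.
Computing: 24 − 24 + 12 − 4 + 1 = 9.

9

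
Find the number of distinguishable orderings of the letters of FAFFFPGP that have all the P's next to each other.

210

Treat the 2 copies of P as a single block. The multiset to arrange is then {PP, A, F, F, F, F, G}, 7 items in all.
That gives (7)!/(4!) = 210 arrangements.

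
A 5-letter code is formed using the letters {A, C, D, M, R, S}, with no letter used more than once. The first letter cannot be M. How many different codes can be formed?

The first letter has 6−1 = 5 choices (anything except M).
The remaining 4 letters are filled from the other 5 symbols without repetition: 5 × 4 × 3 × 2 = 120.
Total: 5 × 120 = 600.

600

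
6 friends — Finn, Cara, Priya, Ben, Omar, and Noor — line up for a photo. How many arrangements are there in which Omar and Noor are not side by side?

There are 6! = 720 arrangements in all. If Omar and Noor are adjacent, merging them into one block gives 2·(5)! = 240 arrangements.
So 720 − 240 = 480 arrangements keep them apart.

480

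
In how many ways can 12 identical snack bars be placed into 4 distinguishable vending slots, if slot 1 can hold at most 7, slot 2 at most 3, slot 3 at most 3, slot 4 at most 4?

47

By stars and bars, unrestricted non-negative solutions to x_1+…+x_4 = 12 number C(12+3,3) = 455.
Subtract solutions that violate a single cap (substitute x_i' = x_i − (cap_i+1)): x_1 ≥ 8 gives C(7,3) = 35; x_2 ≥ 4 gives C(11,3) = 165; x_3 ≥ 4 gives C(11,3) = 165; x_4 ≥ 5 gives C(10,3) = 120. Together 485.
Add back pairs where two caps are both exceeded: 1 + 1 + 0 + 35 + 20 + 20 = 77.
By inclusion–exclusion the count is 455 − 485 + 77 = 47.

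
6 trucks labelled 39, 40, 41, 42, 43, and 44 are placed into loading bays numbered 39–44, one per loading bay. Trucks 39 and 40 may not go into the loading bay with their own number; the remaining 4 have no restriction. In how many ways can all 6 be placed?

Let Aᵢ (for i ∈ {39, 40}) be the placements that put truck i in its forbidden loading bay. Any j of these fix j positions, leaving (6−j)! ways to fill the rest, and there are C(2,j) ways to pick which j.
By inclusion–exclusion, the number of valid placements is Σ_{j=0}^{2} (−1)^j C(2,j)·(6−j)!.
Computing: 720 − 240 + 24 = 504.

504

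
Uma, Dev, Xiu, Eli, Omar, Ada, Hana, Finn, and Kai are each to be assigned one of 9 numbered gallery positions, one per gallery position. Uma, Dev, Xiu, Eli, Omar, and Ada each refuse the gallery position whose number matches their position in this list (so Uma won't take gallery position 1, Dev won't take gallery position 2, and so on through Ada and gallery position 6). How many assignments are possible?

Let Aᵢ (for 1 ≤ i ≤ 6) be the placements that put person i in their forbidden gallery position. Any j of these fix j positions, leaving (9−j)! ways to fill the rest, and there are C(6,j) ways to pick which j.
By inclusion–exclusion, the number of valid placements is Σ_{j=0}^{6} (−1)^j C(6,j)·(9−j)!.
Computing: 362880 − 241920 + 75600 − 14400 + 1800 − 144 + 6 = 183822.

183822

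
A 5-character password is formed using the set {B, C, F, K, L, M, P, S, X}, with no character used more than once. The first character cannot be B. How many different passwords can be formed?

13440

The first character has 9−1 = 8 choices (anything except B).
The remaining 4 characters are filled from the other 8 symbols without repetition: 8 × 7 × 6 × 5 = 1680.
Total: 8 × 1680 = 13440.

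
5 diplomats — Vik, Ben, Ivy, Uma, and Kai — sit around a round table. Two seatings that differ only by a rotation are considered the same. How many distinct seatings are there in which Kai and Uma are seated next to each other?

Treat {Kai, Uma} as one unit (2 internal orders) and seat the resulting 4 units around the table: (3)! circular arrangements.
So 2 × (3)! = 2 × 6 = 12.

12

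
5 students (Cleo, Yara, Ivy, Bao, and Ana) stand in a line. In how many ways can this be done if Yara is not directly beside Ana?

72

Of the 5! = 120 arrangements, those with Yara and Ana adjacent number 2 × 4! = 48 (treat the pair as a block with 2 internal orders).
So 120 − 48 = 72 arrangements keep them apart.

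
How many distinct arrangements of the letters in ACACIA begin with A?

30

With the first slot taken by A, it remains to arrange the other 5 letters (CACIA).
Those 5 letters have A appearing twice and C appearing twice, giving (5)!/(2!·2!) = 30.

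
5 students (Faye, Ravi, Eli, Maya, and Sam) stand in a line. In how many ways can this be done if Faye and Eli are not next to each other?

There are 5! = 120 arrangements in all. If Faye and Eli are adjacent, merging them into one block gives 2·(4)! = 48 arrangements.
So 120 − 48 = 72 arrangements keep them apart.

72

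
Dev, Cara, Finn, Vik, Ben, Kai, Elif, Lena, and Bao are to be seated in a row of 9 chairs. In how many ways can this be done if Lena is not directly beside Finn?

282240

There are 9! = 362880 arrangements in all. If Lena and Finn are adjacent, merging them into one block gives 2·(8)! = 80640 arrangements.
Complementary counting: 362880 − 80640 = 282240.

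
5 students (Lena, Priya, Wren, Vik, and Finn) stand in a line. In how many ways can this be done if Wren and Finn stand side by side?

Place the 3 others and the Wren-Finn pair as 4 objects in a line; the pair has 2 internal arrangements.
That gives 2 × 4! = 2 × 24 = 48.

48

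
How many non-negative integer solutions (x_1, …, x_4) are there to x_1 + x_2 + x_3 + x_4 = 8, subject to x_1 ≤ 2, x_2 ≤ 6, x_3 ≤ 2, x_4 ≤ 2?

23

By stars and bars, unrestricted non-negative solutions to x_1+…+x_4 = 8 number C(8+3,3) = 165.
Subtract solutions that violate a single cap (substitute x_i' = x_i − (cap_i+1)): x_1 ≥ 3 gives C(8,3) = 56; x_2 ≥ 7 gives C(4,3) = 4; x_3 ≥ 3 gives C(8,3) = 56; x_4 ≥ 3 gives C(8,3) = 56. Together 172.
Add back pairs where two caps are both exceeded: 0 + 10 + 10 + 0 + 0 + 10 = 30.
By inclusion–exclusion the count is 165 − 172 + 30 = 23.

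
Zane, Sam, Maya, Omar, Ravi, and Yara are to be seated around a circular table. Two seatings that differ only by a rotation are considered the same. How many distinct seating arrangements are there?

Around a circle, 6 distinct people have 6!/6 = (5)! = 120 rotationally distinct seatings.

120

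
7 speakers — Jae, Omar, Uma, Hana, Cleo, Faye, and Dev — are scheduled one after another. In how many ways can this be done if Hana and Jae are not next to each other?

3600

Of the 7! = 5040 arrangements, those with Hana and Jae adjacent number 2 × 6! = 1440 (treat the pair as a block with 2 internal orders).
Complementary counting: 5040 − 1440 = 3600.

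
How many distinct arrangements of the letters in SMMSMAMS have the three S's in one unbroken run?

Treat the 3 copies of S as a single block. The multiset to arrange is then {SSS, A, M, M, M, M}, 6 items in all.
That gives (6)!/(4!) = 30 arrangements.

30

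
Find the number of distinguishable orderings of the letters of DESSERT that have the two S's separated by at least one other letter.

900

There are 7!/(2!·2!) = 1260 arrangements of DESSERT in total.
Arrangements with the S's together: treat SS as one letter, giving (6)!/(2!) = 360.
Subtracting, 1260 − 360 = 900 arrangements keep the S's apart.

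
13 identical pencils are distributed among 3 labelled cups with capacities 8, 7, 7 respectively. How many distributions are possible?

48

Without the upper bounds there are C(15,2) = 105 ways to split 13 among 3 cups.
Subtract solutions that violate a single cap (substitute x_i' = x_i − (cap_i+1)): x_1 ≥ 9 gives C(6,2) = 15; x_2 ≥ 8 gives C(7,2) = 21; x_3 ≥ 8 gives C(7,2) = 21. Together 57.
No two caps can be exceeded simultaneously, so the pair terms are all 0.
By inclusion–exclusion the count is 105 − 57 + 0 = 48.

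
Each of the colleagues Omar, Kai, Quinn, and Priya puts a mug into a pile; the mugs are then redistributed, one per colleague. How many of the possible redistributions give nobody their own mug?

9

Let Aᵢ be the assignments in which colleague i gets their own mug. We want the size of the complement of A₁∪…∪A_4.
By inclusion–exclusion this is Σ_{j=0}^{4} (−1)^j C(4,j)·(4−j)!.
Computing: 24 − 24 + 12 − 4 + 1 = 9.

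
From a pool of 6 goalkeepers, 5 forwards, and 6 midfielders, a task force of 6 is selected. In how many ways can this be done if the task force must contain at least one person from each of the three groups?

With no constraint there are C(17,6) = 12376 possible selections.
Selections missing a whole group: no goalkeepers → C(11,6) = 462; no forwards → C(12,6) = 924; no midfielders → C(11,6) = 462.
Add back selections omitting two groups (i.e. drawn from a single group): C(6,6) + C(5,6) + C(6,6) = 2.
By inclusion–exclusion: 12376 − 1848 + 2 = 10530.

10530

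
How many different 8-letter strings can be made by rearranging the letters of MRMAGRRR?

840

MRMAGRRR has 8 letters with M appearing twice and R appearing 4 times.
Dividing 8! = 40320 by 4!·2! = 48 for the repeated letters gives 840.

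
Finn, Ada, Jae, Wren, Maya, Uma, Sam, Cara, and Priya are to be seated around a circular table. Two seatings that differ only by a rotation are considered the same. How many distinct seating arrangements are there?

40320

Seat Finn anywhere (absorbing the rotational symmetry), then permute the other 8: (8)! = 40320.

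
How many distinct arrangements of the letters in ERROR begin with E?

4

With the first slot taken by E, it remains to arrange the other 4 letters (RROR).
Those 4 letters have R appearing 3 times, giving (4)!/(3!) = 4.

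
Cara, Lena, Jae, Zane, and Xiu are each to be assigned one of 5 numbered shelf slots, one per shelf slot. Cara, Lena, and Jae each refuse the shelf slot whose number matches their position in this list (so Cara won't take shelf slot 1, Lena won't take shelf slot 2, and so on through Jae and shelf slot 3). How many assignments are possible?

Let Aᵢ (for i ∈ {1, 2, 3}) be the placements that put person i in their forbidden shelf slot. Any j of these fix j positions, leaving (5−j)! ways to fill the rest, and there are C(3,j) ways to pick which j.
By inclusion–exclusion, the number of valid placements is Σ_{j=0}^{3} (−1)^j C(3,j)·(5−j)!.
Computing: 120 − 72 + 18 − 2 = 64.

64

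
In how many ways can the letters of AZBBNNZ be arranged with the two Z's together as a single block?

180

Treat the 2 copies of Z as a single block. The multiset to arrange is then {ZZ, A, B, B, N, N}, 6 items in all.
That gives (6)!/(2!·2!) = 180 arrangements.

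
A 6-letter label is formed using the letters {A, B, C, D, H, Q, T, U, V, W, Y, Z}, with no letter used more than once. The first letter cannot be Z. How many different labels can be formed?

The first letter has 12−1 = 11 choices (anything except Z).
The remaining 5 letters are filled from the other 11 symbols without repetition: 11 × 10 × 9 × 8 × 7 = 55440.
Total: 11 × 55440 = 609840.

609840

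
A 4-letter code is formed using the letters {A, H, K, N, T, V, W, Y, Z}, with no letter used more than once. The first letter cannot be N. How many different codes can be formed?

2688

The first letter has 9−1 = 8 choices (anything except N).
The remaining 3 letters are filled from the other 8 symbols without repetition: 8 × 7 × 6 = 336.
Total: 8 × 336 = 2688.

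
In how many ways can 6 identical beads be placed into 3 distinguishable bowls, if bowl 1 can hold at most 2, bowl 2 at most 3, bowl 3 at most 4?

By stars and bars, unrestricted non-negative solutions to x_1+…+x_3 = 6 number C(6+2,2) = 28.
Subtract solutions that violate a single cap (substitute x_i' = x_i − (cap_i+1)): x_1 ≥ 3 gives C(5,2) = 10; x_2 ≥ 4 gives C(4,2) = 6; x_3 ≥ 5 gives C(3,2) = 3. Together 19.
No two caps can be exceeded simultaneously, so the pair terms are all 0.
By inclusion–exclusion the count is 28 − 19 + 0 = 9.

9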